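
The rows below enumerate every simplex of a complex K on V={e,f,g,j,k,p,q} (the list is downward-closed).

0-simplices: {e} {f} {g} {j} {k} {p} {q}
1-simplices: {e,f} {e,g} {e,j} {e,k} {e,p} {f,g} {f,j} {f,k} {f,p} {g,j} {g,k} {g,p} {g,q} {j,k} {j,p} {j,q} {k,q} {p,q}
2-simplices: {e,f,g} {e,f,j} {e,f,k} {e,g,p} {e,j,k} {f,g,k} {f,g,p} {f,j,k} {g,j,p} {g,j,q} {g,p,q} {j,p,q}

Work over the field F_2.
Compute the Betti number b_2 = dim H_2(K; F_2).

n_0=7 n_1=18 n_2=12  [Z2]
∂1: piv[ef,eg,ej,ek,ep,gq] rk=6  ker:fg,fj,fk,fp,gj,gk,gp,jk,jp,jq,kq,pq
∂2: piv[efg,efj,efk,egp,ejk,fgk,fgp,gjp,gjq,gpq] rk=10  ker:fjk,jpq
b_2=(12−10)−0=2

b_2=2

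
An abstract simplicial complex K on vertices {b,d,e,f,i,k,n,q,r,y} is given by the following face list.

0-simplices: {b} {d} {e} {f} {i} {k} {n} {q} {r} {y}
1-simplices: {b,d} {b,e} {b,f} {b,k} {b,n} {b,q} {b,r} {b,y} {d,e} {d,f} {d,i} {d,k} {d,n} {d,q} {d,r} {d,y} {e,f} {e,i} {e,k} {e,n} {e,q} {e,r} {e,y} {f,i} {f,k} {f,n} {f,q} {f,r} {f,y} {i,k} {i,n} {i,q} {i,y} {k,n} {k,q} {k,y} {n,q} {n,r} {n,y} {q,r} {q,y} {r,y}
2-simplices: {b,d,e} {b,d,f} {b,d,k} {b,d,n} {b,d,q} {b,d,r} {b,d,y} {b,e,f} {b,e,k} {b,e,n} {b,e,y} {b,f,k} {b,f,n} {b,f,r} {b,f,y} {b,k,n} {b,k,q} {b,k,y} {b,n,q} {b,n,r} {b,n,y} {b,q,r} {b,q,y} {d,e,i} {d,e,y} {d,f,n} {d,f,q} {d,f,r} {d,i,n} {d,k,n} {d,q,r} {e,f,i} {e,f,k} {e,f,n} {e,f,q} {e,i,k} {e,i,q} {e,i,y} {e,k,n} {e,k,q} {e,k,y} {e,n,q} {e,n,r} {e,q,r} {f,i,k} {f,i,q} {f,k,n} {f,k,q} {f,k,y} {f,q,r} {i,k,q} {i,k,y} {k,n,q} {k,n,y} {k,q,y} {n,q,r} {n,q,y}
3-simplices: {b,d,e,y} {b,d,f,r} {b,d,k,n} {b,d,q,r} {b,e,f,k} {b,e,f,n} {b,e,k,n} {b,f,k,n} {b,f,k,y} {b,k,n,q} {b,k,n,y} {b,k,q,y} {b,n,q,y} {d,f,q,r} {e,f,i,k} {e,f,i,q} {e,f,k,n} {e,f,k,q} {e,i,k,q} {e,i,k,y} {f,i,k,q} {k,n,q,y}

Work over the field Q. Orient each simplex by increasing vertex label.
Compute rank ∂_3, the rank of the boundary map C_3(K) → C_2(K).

rank∂_3=19

n_0=10 n_1=42 n_2=57 n_3=22  [Q]
∂1: piv[bd,be,bf,bk,bn,bq,br,by,di] rk=9  ker:de,df,dk,dn,dq,dr,dy,ef,ei,ek,en,eq,er,ey,fi,fk,fn,fq,fr,fy,ik,in,iq,iy,kn,kq,ky,nq,nr,ny,qr,qy,ry
∂2: piv[bde,bdf,bdk,bdn,bdq,bdr,bdy,bef,bek,ben,bey,bfk,bfn,bfr,bfy,bkn,bkq,bky,bnq,bnr,bny,bqr,bqy,dei,dfq,din,efi,efq,eik,eiq,eiy,enr] rk=32  ker:dey,dfn,dfr,dkn,dqr,efk,efn,ekn,ekq,eky,enq,eqr,fik,fiq,fkn,fkq,fky,fqr,ikq,iky,knq,kny,kqy,nqr,nqy
∂3: piv[bdey,bdfr,bdkn,bdqr,befk,befn,bekn,bfkn,bfky,bknq,bkny,bkqy,bnqy,dfqr,efik,efiq,efkq,eikq,eiky] rk=19  ker:efkn,fikq,knqy
rk∂_3=19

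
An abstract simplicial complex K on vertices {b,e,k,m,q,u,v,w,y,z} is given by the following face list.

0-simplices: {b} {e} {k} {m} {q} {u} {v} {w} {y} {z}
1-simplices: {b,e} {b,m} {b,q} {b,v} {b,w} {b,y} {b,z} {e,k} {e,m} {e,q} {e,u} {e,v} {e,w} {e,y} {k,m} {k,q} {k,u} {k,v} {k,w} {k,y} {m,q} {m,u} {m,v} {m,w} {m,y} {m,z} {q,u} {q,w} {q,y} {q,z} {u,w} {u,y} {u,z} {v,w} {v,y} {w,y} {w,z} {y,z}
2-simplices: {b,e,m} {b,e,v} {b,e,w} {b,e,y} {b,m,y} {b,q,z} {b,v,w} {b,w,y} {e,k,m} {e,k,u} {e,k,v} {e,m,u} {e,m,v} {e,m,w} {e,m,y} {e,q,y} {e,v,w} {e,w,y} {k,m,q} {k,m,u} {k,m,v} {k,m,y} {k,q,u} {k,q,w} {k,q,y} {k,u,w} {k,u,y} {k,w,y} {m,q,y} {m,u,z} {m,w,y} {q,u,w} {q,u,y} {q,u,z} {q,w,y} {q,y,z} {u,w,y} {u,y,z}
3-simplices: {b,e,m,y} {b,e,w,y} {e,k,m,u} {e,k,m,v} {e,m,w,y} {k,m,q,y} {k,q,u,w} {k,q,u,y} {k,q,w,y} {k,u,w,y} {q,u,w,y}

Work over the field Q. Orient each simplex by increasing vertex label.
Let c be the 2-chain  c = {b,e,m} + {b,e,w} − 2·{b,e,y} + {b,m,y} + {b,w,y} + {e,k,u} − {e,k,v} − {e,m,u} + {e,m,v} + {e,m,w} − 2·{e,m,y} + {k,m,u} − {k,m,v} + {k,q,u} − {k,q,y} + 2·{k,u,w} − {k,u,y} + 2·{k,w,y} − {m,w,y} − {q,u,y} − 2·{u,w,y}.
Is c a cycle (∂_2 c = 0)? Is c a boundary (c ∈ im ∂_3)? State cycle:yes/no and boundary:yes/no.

cycle:yes boundary:yes

n_0=10 n_1=38 n_2=38 n_3=11  [Q]
∂1: piv[be,bm,bq,bv,bw,by,bz,ek,eu] rk=9  ker:em,eq,ev,ew,ey,km,kq,ku,kv,kw,ky,mq,mu,mv,mw,my,mz,qu,qw,qy,qz,uw,uy,uz,vw,vy,wy,wz,yz
∂2: piv[bem,bev,bew,bey,bmy,bqz,bvw,bwy,ekm,eku,ekv,emu,emv,emw,eqy,kmq,kmy,kqu,kqw,kqy,kuw,kuy,kwy,muz,quz,qyz] rk=26  ker:emy,evw,ewy,kmu,kmv,mqy,mwy,quw,quy,qwy,uwy,uyz
∂3: piv[bemy,bewy,ekmu,ekmv,emwy,kmqy,kquw,kquy,kqwy,kuwy] rk=10  ker:quwy
∂2c = 0
c vs im∂3: reduces to 0 ⇒ boundary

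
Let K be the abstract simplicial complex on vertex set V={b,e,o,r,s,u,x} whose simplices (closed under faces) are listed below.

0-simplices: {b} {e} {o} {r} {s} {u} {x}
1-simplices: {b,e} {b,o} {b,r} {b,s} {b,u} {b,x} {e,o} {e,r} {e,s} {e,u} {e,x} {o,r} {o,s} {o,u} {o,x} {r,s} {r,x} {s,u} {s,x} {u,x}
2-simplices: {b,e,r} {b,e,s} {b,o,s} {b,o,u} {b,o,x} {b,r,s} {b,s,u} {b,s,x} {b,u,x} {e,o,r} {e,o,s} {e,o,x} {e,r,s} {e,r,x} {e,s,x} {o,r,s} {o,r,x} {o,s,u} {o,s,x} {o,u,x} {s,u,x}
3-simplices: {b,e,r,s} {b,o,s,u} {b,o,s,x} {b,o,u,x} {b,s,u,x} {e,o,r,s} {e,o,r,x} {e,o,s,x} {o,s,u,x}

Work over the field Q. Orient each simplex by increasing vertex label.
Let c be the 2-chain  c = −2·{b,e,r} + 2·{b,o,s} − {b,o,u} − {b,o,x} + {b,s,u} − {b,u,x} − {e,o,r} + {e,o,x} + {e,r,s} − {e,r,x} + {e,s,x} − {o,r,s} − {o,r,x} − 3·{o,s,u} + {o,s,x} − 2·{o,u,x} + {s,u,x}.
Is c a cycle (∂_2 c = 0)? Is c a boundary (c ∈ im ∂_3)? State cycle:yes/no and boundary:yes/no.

cycle:no boundary:no

n_0=7 n_1=20 n_2=21 n_3=9  [Q]
∂1: piv[be,bo,br,bs,bu,bx] rk=6  ker:eo,er,es,eu,ex,or,os,ou,ox,rs,rx,su,sx,ux
∂2: piv[ber,bes,bos,bou,box,brs,bsu,bsx,bux,eor,eos,eox,erx] rk=13  ker:ers,esx,ors,orx,osu,osx,oux,sux
∂3: piv[bers,bosu,bosx,boux,bsux,eors,eorx,eosx] rk=8  ker:osux
∂2c = −2·{b,e} + 2·{b,r} − {b,s} − {b,u} + 2·{b,x} − {e,r} − {e,x} − 3·{o,r} + {o,s} + 2·{o,x} − 2·{r,x} − {s,u} + {s,x} − 2·{u,x}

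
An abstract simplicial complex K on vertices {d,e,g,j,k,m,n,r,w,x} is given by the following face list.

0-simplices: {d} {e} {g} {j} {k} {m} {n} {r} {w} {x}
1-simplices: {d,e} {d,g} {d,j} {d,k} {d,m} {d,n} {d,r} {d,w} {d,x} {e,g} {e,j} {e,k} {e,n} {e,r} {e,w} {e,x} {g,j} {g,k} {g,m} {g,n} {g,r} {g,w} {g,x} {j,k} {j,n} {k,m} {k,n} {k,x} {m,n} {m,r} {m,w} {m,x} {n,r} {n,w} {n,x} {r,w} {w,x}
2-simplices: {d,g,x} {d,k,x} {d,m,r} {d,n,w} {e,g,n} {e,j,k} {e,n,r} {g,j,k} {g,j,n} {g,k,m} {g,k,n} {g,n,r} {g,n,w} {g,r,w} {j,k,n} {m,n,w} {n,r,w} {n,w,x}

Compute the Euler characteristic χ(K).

χ(K)=-9

n_0=10 n_1=37 n_2=18
χ=+10−37+18=-9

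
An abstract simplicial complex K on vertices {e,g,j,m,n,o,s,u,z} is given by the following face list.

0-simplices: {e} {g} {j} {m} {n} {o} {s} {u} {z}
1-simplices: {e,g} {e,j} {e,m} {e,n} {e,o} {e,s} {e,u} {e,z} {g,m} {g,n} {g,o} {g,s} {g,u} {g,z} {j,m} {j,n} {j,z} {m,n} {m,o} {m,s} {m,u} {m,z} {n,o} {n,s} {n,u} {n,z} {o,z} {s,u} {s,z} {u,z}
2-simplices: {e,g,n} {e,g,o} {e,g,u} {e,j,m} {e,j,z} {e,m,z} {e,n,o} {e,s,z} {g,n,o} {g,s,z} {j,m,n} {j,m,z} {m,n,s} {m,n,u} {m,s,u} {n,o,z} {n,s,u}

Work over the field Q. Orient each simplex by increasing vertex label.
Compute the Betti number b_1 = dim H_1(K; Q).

n_0=9 n_1=30 n_2=17  [Q]
∂1: piv[eg,ej,em,en,eo,es,eu,ez] rk=8  ker:gm,gn,go,gs,gu,gz,jm,jn,jz,mn,mo,ms,mu,mz,no,ns,nu,nz,oz,su,sz,uz
∂2: piv[egn,ego,egu,ejm,ejz,emz,eno,esz,gsz,jmn,mns,mnu,msu,noz] rk=14  ker:gno,jmz,nsu
b_1=(30−8)−14=8

b_1=8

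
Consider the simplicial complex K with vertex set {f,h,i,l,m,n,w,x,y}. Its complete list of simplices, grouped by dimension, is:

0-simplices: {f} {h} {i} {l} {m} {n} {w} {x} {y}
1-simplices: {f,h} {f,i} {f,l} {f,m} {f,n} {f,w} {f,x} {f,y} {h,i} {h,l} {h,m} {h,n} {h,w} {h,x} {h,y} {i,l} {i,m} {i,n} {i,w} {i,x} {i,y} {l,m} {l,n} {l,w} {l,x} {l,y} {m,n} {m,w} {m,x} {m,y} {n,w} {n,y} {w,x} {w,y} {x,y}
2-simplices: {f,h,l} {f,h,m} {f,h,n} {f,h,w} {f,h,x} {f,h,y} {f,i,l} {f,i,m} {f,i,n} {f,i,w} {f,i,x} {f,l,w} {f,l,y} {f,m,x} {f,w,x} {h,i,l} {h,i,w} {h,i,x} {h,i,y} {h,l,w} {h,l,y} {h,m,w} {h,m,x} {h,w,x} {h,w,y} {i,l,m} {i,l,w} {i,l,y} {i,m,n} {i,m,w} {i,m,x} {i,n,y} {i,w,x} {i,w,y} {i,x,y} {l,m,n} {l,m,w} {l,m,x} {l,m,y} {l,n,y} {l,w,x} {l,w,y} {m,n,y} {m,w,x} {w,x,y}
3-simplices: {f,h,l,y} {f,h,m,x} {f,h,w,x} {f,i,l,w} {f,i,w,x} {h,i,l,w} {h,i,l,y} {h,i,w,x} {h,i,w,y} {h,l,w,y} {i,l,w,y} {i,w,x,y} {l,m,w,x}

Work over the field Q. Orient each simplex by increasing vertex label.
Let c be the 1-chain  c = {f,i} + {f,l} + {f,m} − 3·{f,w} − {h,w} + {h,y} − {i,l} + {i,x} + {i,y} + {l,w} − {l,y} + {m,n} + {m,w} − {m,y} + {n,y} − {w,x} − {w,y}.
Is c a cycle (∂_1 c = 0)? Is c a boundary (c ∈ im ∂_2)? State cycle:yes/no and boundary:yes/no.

n_0=9 n_1=35 n_2=45 n_3=13  [Q]
∂1: piv[fh,fi,fl,fm,fn,fw,fx,fy] rk=8  ker:hi,hl,hm,hn,hw,hx,hy,il,im,in,iw,ix,iy,lm,ln,lw,lx,ly,mn,mw,mx,my,nw,ny,wx,wy,xy
∂2: piv[fhl,fhm,fhn,fhw,fhx,fhy,fil,fim,fin,fiw,fix,flw,fly,fmx,fwx,hil,hiy,hmw,hwy,ilm,imn,iny,ixy,lmn,lmx,lmy] rk=26  ker:hiw,hix,hlw,hly,hmx,hwx,ilw,ily,imw,imx,iwx,iwy,lmw,lny,lwx,lwy,mny,mwx,wxy
∂3: piv[fhly,fhmx,fhwx,filw,fiwx,hilw,hily,hiwx,hiwy,hlwy,iwxy,lmwx] rk=12  ker:ilwy
∂1c = 0
c vs im∂2: reduces to 0 ⇒ boundary

cycle:yes boundary:yes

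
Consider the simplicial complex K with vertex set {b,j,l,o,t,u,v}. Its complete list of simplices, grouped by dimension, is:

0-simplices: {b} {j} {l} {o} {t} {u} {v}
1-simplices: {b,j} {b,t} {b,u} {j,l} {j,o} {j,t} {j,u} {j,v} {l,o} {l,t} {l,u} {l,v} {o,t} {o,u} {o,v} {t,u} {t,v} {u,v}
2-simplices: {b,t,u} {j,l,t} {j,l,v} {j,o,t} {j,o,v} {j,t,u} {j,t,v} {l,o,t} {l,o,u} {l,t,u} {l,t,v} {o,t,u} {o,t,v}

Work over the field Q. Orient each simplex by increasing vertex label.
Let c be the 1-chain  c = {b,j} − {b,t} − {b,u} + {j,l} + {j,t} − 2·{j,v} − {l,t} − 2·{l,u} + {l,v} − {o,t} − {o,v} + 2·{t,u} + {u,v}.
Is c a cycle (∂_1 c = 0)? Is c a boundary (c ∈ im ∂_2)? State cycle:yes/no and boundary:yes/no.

cycle:no boundary:no

n_0=7 n_1=18 n_2=13  [Q]
∂1: piv[bj,bt,bu,jl,jo,jv] rk=6  ker:jt,ju,lo,lt,lu,lv,ot,ou,ov,tu,tv,uv
∂2: piv[btu,jlt,jlv,jot,jov,jtu,jtv,lot,lou,ltu] rk=10  ker:ltv,otu,otv
∂1c = {b} + {j} + 3·{l} + 2·{o} − 4·{t} − 2·{u} − {v}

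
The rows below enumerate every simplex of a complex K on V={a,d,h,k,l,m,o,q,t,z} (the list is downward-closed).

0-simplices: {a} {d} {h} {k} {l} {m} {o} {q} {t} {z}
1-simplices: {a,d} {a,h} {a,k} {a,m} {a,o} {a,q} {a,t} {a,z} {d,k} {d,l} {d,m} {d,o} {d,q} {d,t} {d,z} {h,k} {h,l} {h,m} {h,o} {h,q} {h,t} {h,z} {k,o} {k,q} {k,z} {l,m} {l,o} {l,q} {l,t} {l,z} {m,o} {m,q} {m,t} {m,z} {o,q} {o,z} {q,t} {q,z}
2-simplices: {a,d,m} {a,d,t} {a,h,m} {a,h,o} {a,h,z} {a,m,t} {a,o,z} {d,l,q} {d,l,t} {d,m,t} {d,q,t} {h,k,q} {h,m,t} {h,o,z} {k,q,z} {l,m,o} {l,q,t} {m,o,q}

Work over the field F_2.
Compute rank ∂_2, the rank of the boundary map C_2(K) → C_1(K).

n_0=10 n_1=38 n_2=18  [Z2]
∂1: piv[ad,ah,ak,am,ao,aq,at,az,dl] rk=9  ker:dk,dm,do,dq,dt,dz,hk,hl,hm,ho,hq,ht,hz,ko,kq,kz,lm,lo,lq,lt,lz,mo,mq,mt,mz,oq,oz,qt,qz
∂2: piv[adm,adt,ahm,aho,ahz,amt,aoz,dlq,dlt,dqt,hkq,hmt,kqz,lmo,moq] rk=15  ker:dmt,hoz,lqt
rk∂_2=15

rank∂_2=15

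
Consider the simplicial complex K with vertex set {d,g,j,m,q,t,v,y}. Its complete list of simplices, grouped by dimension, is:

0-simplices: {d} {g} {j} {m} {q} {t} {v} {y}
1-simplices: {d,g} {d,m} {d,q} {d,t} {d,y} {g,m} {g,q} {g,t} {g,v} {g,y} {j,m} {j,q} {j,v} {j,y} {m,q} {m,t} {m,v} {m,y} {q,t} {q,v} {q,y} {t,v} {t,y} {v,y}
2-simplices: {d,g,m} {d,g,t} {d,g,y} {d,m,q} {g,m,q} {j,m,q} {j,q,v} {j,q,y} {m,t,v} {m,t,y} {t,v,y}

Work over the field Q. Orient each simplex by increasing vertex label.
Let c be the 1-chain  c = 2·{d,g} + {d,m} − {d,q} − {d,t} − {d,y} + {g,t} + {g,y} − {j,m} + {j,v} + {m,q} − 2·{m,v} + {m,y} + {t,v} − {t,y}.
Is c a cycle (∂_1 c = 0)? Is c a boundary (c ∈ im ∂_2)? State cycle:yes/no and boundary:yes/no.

n_0=8 n_1=24 n_2=11  [Q]
∂1: piv[dg,dm,dq,dt,dy,gv,jm] rk=7  ker:gm,gq,gt,gy,jq,jv,jy,mq,mt,mv,my,qt,qv,qy,tv,ty,vy
∂2: piv[dgm,dgt,dgy,dmq,gmq,jmq,jqv,jqy,mtv,mty,tvy] rk=11
∂1c = 0
c vs im∂2: residual ≠ 0 ⇒ not boundary

cycle:yes boundary:no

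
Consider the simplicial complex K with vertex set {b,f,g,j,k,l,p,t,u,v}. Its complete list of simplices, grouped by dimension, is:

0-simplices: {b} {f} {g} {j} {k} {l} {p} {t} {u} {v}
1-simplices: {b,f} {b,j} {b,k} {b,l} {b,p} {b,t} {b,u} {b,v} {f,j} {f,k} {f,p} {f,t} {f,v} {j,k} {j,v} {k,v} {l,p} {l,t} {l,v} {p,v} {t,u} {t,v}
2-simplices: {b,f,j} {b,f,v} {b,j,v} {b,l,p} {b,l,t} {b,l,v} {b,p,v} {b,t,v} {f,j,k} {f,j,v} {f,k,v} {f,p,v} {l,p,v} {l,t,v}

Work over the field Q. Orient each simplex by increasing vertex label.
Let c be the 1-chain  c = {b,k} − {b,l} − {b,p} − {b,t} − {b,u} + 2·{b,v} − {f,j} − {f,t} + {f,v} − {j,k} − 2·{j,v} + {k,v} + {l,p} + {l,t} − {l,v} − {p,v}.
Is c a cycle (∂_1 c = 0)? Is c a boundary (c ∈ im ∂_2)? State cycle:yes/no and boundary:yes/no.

cycle:no boundary:no

n_0=10 n_1=22 n_2=14  [Q]
∂1: piv[bf,bj,bk,bl,bp,bt,bu,bv] rk=8  ker:fj,fk,fp,ft,fv,jk,jv,kv,lp,lt,lv,pv,tu,tv
∂2: piv[bfj,bfv,bjv,blp,blt,blv,bpv,btv,fjk,fkv,fpv] rk=11  ker:fjv,lpv,ltv
∂1c = {b} + {f} + 2·{j} − {k} − 2·{l} + {p} − {t} − {u}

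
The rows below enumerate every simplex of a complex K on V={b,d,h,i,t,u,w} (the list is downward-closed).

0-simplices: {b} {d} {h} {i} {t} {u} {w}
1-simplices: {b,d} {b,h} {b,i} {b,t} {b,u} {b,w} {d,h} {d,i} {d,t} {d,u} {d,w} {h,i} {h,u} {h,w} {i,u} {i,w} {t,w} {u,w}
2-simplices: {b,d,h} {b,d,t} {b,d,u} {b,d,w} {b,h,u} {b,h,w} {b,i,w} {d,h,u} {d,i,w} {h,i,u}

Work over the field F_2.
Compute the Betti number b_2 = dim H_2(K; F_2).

n_0=7 n_1=18 n_2=10  [Z2]
∂1: piv[bd,bh,bi,bt,bu,bw] rk=6  ker:dh,di,dt,du,dw,hi,hu,hw,iu,iw,tw,uw
∂2: piv[bdh,bdt,bdu,bdw,bhu,bhw,biw,diw,hiu] rk=9  ker:dhu
b_2=(10−9)−0=1

b_2=1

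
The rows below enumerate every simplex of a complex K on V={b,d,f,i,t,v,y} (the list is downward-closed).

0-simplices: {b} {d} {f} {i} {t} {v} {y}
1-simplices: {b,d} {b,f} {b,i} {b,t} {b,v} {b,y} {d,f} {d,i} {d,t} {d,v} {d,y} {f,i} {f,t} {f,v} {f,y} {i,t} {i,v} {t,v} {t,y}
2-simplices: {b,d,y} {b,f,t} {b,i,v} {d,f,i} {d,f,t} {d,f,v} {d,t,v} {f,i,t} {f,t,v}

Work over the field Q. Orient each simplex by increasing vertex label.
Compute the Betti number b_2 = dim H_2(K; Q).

n_0=7 n_1=19 n_2=9  [Q]
∂1: piv[bd,bf,bi,bt,bv,by] rk=6  ker:df,di,dt,dv,dy,fi,ft,fv,fy,it,iv,tv,ty
∂2: piv[bdy,bft,biv,dfi,dft,dfv,dtv,fit] rk=8  ker:ftv
b_2=(9−8)−0=1

b_2=1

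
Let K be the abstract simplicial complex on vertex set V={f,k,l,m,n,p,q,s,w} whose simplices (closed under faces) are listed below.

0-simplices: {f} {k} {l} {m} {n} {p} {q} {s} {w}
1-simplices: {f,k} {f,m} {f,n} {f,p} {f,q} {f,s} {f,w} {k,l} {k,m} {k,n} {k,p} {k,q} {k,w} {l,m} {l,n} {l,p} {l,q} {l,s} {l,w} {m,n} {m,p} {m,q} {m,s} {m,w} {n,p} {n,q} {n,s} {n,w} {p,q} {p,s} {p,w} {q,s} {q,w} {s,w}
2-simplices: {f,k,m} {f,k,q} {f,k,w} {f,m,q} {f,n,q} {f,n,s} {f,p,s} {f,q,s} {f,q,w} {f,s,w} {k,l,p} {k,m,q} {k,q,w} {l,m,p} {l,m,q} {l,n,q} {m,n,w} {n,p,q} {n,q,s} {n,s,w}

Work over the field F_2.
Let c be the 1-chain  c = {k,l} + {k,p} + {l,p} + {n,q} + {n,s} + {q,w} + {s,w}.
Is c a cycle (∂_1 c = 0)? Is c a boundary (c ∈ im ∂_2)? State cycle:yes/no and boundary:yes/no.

n_0=9 n_1=34 n_2=20  [Z2]
∂1: piv[fk,fm,fn,fp,fq,fs,fw,kl] rk=8  ker:km,kn,kp,kq,kw,lm,ln,lp,lq,ls,lw,mn,mp,mq,ms,mw,np,nq,ns,nw,pq,ps,pw,qs,qw,sw
∂2: piv[fkm,fkq,fkw,fmq,fnq,fns,fps,fqs,fqw,fsw,klp,lmp,lmq,lnq,mnw,npq,nsw] rk=17  ker:kmq,kqw,nqs
∂1c = 0
c vs im∂2: reduces to 0 ⇒ boundary

cycle:yes boundary:yes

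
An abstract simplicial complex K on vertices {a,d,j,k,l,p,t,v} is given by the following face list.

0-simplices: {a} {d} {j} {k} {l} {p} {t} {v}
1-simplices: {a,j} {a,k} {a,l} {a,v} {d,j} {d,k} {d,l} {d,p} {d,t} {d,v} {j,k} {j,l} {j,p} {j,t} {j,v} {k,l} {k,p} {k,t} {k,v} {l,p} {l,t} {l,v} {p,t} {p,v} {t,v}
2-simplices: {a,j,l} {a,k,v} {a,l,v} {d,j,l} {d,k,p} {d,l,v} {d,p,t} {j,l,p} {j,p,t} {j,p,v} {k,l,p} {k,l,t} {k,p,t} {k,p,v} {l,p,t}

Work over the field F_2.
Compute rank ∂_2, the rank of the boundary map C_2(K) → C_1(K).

n_0=8 n_1=25 n_2=15  [Z2]
∂1: piv[aj,ak,al,av,dj,dp,dt] rk=7  ker:dk,dl,dv,jk,jl,jp,jt,jv,kl,kp,kt,kv,lp,lt,lv,pt,pv,tv
∂2: piv[ajl,akv,alv,djl,dkp,dlv,dpt,jlp,jpt,jpv,klp,klt,kpt,kpv] rk=14  ker:lpt
rk∂_2=14

rank∂_2=14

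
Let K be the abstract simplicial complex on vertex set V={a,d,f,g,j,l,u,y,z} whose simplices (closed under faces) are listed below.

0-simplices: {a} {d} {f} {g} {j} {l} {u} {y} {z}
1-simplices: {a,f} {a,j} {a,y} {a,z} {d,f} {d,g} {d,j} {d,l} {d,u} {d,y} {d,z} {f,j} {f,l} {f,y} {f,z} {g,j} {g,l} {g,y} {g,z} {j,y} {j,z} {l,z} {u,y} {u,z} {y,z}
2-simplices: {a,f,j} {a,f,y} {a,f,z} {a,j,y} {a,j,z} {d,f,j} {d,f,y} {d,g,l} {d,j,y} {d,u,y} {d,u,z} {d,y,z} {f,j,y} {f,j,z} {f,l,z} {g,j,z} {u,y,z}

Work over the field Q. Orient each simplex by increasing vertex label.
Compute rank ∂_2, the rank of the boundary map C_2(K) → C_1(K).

n_0=9 n_1=25 n_2=17  [Q]
∂1: piv[af,aj,ay,az,df,dg,dl,du] rk=8  ker:dj,dy,dz,fj,fl,fy,fz,gj,gl,gy,gz,jy,jz,lz,uy,uz,yz
∂2: piv[afj,afy,afz,ajy,ajz,dfj,dfy,dgl,duy,duz,dyz,flz,gjz] rk=13  ker:djy,fjy,fjz,uyz
rk∂_2=13

rank∂_2=13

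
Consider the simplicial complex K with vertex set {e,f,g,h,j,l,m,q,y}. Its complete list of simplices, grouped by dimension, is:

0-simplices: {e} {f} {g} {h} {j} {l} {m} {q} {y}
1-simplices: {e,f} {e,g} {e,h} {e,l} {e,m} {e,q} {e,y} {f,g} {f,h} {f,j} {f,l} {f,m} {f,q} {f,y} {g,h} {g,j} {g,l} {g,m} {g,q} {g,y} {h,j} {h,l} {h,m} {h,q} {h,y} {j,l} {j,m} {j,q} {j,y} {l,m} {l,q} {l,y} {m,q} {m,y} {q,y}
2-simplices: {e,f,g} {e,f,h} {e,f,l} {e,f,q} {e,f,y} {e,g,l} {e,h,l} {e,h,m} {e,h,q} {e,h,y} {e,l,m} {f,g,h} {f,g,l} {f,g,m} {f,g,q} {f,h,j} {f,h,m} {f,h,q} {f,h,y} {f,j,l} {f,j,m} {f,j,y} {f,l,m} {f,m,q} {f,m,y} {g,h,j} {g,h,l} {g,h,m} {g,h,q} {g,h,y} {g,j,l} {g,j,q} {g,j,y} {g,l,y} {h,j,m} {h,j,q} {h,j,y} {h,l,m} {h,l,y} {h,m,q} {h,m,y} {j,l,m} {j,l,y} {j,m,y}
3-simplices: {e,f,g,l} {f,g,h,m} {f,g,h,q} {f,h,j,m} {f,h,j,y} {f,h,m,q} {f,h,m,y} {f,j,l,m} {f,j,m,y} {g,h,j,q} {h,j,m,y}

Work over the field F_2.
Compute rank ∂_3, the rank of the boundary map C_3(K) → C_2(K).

rank∂_3=10

n_0=9 n_1=35 n_2=44 n_3=11  [Z2]
∂1: piv[ef,eg,eh,el,em,eq,ey,fj] rk=8  ker:fg,fh,fl,fm,fq,fy,gh,gj,gl,gm,gq,gy,hj,hl,hm,hq,hy,jl,jm,jq,jy,lm,lq,ly,mq,my,qy
∂2: piv[efg,efh,efl,efq,efy,egl,ehl,ehm,ehq,ehy,elm,fgh,fgm,fgq,fhj,fhm,fjl,fjm,fjy,fmq,fmy,ghj,ghy,gjq,gly] rk=25  ker:fgl,fhq,fhy,flm,ghl,ghm,ghq,gjl,gjy,hjm,hjq,hjy,hlm,hly,hmq,hmy,jlm,jly,jmy
∂3: piv[efgl,fghm,fghq,fhjm,fhjy,fhmq,fhmy,fjlm,fjmy,ghjq] rk=10  ker:hjmy
rk∂_3=10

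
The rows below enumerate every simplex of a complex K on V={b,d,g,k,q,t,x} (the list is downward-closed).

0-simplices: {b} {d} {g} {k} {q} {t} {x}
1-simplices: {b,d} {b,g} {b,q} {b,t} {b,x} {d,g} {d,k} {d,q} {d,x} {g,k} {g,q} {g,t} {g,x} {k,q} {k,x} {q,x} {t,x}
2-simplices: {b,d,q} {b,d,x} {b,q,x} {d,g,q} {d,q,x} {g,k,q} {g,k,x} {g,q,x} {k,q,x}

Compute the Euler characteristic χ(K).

n_0=7 n_1=17 n_2=9
χ=+7−17+9=-1

χ(K)=-1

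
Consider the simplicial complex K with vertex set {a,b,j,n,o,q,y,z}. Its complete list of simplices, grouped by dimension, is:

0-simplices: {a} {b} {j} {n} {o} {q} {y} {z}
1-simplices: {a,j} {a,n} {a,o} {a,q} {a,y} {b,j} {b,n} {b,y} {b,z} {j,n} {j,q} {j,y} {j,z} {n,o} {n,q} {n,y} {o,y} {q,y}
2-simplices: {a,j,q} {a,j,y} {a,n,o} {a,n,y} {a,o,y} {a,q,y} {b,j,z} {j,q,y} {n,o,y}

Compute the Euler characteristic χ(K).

n_0=8 n_1=18 n_2=9
χ=+8−18+9=-1

χ(K)=-1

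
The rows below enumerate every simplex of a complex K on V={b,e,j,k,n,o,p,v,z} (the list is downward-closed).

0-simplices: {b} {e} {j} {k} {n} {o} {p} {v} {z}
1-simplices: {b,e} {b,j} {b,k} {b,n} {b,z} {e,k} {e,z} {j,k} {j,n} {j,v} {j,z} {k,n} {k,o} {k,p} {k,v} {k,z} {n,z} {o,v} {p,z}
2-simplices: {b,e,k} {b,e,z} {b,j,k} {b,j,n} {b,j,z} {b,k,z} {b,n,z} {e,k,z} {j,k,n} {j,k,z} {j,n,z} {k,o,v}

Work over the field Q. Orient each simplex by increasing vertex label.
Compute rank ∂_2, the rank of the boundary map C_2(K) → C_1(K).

n_0=9 n_1=19 n_2=12  [Q]
∂1: piv[be,bj,bk,bn,bz,jv,ko,kp] rk=8  ker:ek,ez,jk,jn,jz,kn,kv,kz,nz,ov,pz
∂2: piv[bek,bez,bjk,bjn,bjz,bkz,bnz,jkn,kov] rk=9  ker:ekz,jkz,jnz
rk∂_2=9

rank∂_2=9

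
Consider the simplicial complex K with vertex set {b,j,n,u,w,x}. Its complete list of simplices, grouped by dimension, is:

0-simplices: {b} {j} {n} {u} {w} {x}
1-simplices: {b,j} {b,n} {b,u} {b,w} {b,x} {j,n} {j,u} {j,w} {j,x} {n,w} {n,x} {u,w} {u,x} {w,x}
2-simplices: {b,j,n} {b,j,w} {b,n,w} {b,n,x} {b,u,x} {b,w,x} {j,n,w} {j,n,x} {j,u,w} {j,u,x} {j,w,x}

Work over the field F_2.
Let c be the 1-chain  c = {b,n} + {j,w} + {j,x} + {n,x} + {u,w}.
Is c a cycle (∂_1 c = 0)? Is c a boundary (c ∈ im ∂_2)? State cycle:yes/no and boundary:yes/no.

n_0=6 n_1=14 n_2=11  [Z2]
∂1: piv[bj,bn,bu,bw,bx] rk=5  ker:jn,ju,jw,jx,nw,nx,uw,ux,wx
∂2: piv[bjn,bjw,bnw,bnx,bux,bwx,jnx,juw,jux] rk=9  ker:jnw,jwx
∂1c = {b} + {u}

cycle:no boundary:no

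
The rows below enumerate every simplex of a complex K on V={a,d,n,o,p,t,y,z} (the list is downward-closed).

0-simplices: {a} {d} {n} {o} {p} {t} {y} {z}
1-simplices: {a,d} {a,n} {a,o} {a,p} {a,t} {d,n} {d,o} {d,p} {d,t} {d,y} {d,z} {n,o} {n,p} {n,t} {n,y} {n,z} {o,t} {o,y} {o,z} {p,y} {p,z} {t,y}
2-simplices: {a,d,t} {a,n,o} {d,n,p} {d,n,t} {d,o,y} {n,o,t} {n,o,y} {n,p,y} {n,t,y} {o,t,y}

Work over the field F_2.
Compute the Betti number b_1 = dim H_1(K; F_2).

n_0=8 n_1=22 n_2=10  [Z2]
∂1: piv[ad,an,ao,ap,at,dy,dz] rk=7  ker:dn,do,dp,dt,no,np,nt,ny,nz,ot,oy,oz,py,pz,ty
∂2: piv[adt,ano,dnp,dnt,doy,not,noy,npy,nty] rk=9  ker:oty
b_1=(22−7)−9=6

b_1=6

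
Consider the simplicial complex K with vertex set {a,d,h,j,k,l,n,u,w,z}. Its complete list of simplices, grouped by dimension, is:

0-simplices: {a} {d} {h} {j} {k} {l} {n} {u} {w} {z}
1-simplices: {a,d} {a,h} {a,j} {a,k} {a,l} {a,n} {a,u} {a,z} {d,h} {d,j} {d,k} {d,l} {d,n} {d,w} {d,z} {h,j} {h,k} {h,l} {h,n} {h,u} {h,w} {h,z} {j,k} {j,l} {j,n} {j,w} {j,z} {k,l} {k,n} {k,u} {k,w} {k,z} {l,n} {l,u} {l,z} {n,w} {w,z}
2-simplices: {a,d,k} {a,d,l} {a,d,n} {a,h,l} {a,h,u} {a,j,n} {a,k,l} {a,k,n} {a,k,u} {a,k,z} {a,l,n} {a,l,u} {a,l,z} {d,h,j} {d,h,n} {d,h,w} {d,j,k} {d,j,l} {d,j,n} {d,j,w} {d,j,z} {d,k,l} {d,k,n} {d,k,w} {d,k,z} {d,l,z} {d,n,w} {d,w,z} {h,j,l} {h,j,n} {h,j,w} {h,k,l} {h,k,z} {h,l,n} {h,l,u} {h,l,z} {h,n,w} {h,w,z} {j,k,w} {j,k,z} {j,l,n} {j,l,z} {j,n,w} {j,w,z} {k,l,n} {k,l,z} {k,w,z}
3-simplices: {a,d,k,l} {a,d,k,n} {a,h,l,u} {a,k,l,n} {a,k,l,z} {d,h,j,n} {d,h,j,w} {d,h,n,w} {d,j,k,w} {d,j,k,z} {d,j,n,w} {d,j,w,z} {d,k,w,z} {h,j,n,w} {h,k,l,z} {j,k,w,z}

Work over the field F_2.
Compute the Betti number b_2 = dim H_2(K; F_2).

b_2=5

n_0=10 n_1=37 n_2=47 n_3=16  [Z2]
∂1: piv[ad,ah,aj,ak,al,an,au,az,dw] rk=9  ker:dh,dj,dk,dl,dn,dz,hj,hk,hl,hn,hu,hw,hz,jk,jl,jn,jw,jz,kl,kn,ku,kw,kz,ln,lu,lz,nw,wz
∂2: piv[adk,adl,adn,ahl,ahu,ajn,akl,akn,aku,akz,aln,alu,alz,dhj,dhn,dhw,djk,djl,djn,djw,djz,dkw,dkz,dnw,dwz,hjl,hkl,hkz] rk=28  ker:dkl,dkn,dlz,hjn,hjw,hln,hlu,hlz,hnw,hwz,jkw,jkz,jln,jlz,jnw,jwz,kln,klz,kwz
∂3: piv[adkl,adkn,ahlu,akln,aklz,dhjn,dhjw,dhnw,djkw,djkz,djnw,djwz,dkwz,hklz] rk=14  ker:hjnw,jkwz
b_2=(47−28)−14=5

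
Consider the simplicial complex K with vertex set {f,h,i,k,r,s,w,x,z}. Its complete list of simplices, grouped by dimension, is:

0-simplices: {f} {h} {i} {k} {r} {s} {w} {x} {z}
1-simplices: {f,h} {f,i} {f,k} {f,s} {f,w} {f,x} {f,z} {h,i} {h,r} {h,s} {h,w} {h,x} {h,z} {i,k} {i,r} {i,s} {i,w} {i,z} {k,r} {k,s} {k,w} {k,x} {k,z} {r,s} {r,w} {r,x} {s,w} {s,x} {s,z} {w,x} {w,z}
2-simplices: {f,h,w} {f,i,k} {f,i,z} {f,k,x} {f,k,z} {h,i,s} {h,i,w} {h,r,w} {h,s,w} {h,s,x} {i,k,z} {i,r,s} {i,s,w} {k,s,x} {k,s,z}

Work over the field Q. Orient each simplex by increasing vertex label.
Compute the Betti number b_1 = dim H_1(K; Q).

b_1=10

n_0=9 n_1=31 n_2=15  [Q]
∂1: piv[fh,fi,fk,fs,fw,fx,fz,hr] rk=8  ker:hi,hs,hw,hx,hz,ik,ir,is,iw,iz,kr,ks,kw,kx,kz,rs,rw,rx,sw,sx,sz,wx,wz
∂2: piv[fhw,fik,fiz,fkx,fkz,his,hiw,hrw,hsw,hsx,irs,ksx,ksz] rk=13  ker:ikz,isw
b_1=(31−8)−13=10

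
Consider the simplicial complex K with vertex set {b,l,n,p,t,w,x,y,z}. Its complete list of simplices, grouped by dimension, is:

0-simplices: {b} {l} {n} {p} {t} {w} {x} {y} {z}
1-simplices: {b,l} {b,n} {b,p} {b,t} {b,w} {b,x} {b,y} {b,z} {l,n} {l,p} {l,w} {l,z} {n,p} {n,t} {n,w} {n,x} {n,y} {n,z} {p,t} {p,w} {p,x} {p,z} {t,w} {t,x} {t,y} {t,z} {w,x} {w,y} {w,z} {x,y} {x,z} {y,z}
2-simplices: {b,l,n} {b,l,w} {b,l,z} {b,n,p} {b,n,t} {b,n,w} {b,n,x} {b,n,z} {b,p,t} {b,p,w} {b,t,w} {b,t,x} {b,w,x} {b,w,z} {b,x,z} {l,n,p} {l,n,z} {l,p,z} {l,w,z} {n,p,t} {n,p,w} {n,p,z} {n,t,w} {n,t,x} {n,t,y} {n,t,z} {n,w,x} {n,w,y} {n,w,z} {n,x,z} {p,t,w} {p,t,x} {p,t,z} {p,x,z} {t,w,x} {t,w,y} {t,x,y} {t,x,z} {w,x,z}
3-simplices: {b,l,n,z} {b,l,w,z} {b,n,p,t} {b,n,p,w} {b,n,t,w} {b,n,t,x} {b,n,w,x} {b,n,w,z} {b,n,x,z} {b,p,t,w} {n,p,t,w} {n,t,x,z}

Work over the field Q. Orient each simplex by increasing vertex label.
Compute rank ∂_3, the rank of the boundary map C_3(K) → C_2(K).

n_0=9 n_1=32 n_2=39 n_3=12  [Q]
∂1: piv[bl,bn,bp,bt,bw,bx,by,bz] rk=8  ker:ln,lp,lw,lz,np,nt,nw,nx,ny,nz,pt,pw,px,pz,tw,tx,ty,tz,wx,wy,wz,xy,xz,yz
∂2: piv[bln,blw,blz,bnp,bnt,bnw,bnx,bnz,bpt,bpw,btw,btx,bwx,bwz,bxz,lnp,lpz,nty,ntz,nwy,ptx,txy] rk=22  ker:lnz,lwz,npt,npw,npz,ntw,ntx,nwx,nwz,nxz,ptw,ptz,pxz,twx,twy,txz,wxz
∂3: piv[blnz,blwz,bnpt,bnpw,bntw,bntx,bnwx,bnwz,bnxz,bptw,ntxz] rk=11  ker:nptw
rk∂_3=11

rank∂_3=11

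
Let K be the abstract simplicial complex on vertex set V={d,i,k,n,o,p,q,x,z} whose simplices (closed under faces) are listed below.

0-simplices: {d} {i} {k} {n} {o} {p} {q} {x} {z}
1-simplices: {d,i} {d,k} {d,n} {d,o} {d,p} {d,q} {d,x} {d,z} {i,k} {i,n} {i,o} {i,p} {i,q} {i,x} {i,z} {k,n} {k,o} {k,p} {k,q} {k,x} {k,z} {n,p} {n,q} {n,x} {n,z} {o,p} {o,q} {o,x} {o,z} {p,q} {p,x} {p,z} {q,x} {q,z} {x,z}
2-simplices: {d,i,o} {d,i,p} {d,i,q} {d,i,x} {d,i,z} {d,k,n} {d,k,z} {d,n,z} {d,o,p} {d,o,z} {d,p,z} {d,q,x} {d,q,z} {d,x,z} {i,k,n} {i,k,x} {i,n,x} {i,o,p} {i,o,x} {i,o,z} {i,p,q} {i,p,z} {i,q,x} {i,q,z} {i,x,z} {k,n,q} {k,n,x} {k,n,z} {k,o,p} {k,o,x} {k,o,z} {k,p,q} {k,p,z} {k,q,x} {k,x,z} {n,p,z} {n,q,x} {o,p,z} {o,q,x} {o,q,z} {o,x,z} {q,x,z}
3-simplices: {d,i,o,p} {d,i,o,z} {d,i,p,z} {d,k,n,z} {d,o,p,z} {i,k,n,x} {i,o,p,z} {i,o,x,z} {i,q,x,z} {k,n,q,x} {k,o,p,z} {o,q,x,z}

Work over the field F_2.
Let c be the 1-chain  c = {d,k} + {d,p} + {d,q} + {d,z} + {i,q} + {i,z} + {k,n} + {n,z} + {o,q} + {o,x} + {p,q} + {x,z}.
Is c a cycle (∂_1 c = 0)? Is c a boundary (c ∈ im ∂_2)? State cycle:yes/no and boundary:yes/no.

n_0=9 n_1=35 n_2=42 n_3=12  [Z2]
∂1: piv[di,dk,dn,do,dp,dq,dx,dz] rk=8  ker:ik,in,io,ip,iq,ix,iz,kn,ko,kp,kq,kx,kz,np,nq,nx,nz,op,oq,ox,oz,pq,px,pz,qx,qz,xz
∂2: piv[dio,dip,diq,dix,diz,dkn,dkz,dnz,dop,doz,dpz,dqx,dqz,dxz,ikn,ikx,inx,iox,ipq,knq,kop,kox,koz,kpq,npz,oqx] rk=26  ker:iop,ioz,ipz,iqx,iqz,ixz,knx,knz,kpz,kqx,kxz,nqx,opz,oqz,oxz,qxz
∂3: piv[diop,dioz,dipz,dknz,dopz,iknx,ioxz,iqxz,knqx,kopz,oqxz] rk=11  ker:iopz
∂1c = 0
c vs im∂2: reduces to 0 ⇒ boundary

cycle:yes boundary:yes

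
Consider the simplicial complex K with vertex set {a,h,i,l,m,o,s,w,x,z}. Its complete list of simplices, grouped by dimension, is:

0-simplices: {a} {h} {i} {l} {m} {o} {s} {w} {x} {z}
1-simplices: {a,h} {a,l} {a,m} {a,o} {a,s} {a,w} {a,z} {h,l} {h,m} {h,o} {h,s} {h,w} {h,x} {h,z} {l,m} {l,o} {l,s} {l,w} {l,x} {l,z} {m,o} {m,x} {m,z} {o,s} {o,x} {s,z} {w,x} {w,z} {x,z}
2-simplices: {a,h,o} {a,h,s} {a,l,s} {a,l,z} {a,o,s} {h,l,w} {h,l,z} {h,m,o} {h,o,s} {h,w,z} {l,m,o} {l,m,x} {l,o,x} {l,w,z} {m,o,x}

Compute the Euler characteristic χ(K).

n_0=10 n_1=29 n_2=15
χ=+10−29+15=-4

χ(K)=-4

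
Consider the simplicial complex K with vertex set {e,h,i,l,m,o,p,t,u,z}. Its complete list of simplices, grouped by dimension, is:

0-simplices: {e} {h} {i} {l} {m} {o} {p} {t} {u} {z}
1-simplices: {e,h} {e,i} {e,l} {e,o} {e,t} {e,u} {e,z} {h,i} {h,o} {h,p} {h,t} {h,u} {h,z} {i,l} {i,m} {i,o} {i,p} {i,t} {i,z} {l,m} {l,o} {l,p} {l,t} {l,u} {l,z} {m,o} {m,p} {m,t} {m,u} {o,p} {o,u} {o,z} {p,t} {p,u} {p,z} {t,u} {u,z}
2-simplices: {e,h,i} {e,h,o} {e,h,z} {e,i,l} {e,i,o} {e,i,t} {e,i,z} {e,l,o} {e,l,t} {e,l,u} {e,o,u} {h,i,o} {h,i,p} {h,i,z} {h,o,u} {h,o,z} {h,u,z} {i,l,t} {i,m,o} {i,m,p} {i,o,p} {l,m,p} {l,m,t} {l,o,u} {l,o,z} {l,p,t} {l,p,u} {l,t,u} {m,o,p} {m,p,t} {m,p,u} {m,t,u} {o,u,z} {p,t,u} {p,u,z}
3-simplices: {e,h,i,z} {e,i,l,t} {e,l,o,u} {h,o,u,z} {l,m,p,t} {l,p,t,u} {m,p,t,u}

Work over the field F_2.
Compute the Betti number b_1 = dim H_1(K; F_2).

n_0=10 n_1=37 n_2=35 n_3=7  [Z2]
∂1: piv[eh,ei,el,eo,et,eu,ez,hp,im] rk=9  ker:hi,ho,ht,hu,hz,il,io,ip,it,iz,lm,lo,lp,lt,lu,lz,mo,mp,mt,mu,op,ou,oz,pt,pu,pz,tu,uz
∂2: piv[ehi,eho,ehz,eil,eio,eit,eiz,elo,elt,elu,eou,hip,hou,hoz,huz,imo,imp,iop,lmp,lmt,loz,lpt,lpu,ltu,mpu,puz] rk=26  ker:hio,hiz,ilt,lou,mop,mpt,mtu,ouz,ptu
∂3: piv[ehiz,eilt,elou,houz,lmpt,lptu,mptu] rk=7
b_1=(37−9)−26=2

b_1=2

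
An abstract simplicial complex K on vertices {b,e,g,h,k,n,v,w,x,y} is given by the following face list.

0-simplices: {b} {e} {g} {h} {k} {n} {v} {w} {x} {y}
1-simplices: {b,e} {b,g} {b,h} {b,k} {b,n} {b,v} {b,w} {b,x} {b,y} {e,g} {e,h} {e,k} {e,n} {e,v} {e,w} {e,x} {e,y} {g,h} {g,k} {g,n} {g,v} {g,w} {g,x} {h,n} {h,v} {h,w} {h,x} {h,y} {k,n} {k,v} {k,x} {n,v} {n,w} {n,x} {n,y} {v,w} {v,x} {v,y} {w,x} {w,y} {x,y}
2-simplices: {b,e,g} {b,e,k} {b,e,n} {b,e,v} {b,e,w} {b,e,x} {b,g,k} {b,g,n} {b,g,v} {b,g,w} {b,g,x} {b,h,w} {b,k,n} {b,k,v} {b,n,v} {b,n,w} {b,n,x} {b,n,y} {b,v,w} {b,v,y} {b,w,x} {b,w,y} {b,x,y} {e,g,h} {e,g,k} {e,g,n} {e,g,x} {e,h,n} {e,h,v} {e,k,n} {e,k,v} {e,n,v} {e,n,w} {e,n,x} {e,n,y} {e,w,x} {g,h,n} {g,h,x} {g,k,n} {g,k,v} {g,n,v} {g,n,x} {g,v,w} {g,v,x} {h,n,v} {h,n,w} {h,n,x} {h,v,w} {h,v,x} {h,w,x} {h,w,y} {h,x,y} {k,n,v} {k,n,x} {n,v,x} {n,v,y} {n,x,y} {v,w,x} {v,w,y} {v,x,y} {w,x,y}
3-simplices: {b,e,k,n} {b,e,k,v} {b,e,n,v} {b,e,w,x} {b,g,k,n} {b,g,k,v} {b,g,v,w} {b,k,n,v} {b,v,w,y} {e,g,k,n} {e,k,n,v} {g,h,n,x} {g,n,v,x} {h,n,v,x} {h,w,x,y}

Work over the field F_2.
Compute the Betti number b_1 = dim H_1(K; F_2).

b_1=0

n_0=10 n_1=41 n_2=61 n_3=15  [Z2]
∂1: piv[be,bg,bh,bk,bn,bv,bw,bx,by] rk=9  ker:eg,eh,ek,en,ev,ew,ex,ey,gh,gk,gn,gv,gw,gx,hn,hv,hw,hx,hy,kn,kv,kx,nv,nw,nx,ny,vw,vx,vy,wx,wy,xy
∂2: piv[beg,bek,ben,bev,bew,bex,bgk,bgn,bgv,bgw,bgx,bhw,bkn,bkv,bnv,bnw,bnx,bny,bvw,bvy,bwx,bwy,bxy,egh,ehn,ehv,eny,ghx,gvx,hnw,hwy,knx] rk=32  ker:egk,egn,egx,ekn,ekv,env,enw,enx,ewx,ghn,gkn,gkv,gnv,gnx,gvw,hnv,hnx,hvw,hvx,hwx,hxy,knv,nvx,nvy,nxy,vwx,vwy,vxy,wxy
∂3: piv[bekn,bekv,benv,bewx,bgkn,bgkv,bgvw,bknv,bvwy,egkn,ghnx,gnvx,hnvx,hwxy] rk=14  ker:eknv
b_1=(41−9)−32=0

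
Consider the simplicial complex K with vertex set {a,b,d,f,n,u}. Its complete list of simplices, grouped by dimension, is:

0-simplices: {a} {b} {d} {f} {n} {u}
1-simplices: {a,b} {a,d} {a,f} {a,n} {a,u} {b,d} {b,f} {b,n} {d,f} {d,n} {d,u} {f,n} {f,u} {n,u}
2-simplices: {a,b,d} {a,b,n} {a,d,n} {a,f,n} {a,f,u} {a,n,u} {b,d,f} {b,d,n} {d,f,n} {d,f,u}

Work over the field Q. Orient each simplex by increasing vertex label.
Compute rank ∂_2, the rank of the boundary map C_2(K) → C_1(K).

n_0=6 n_1=14 n_2=10  [Q]
∂1: piv[ab,ad,af,an,au] rk=5  ker:bd,bf,bn,df,dn,du,fn,fu,nu
∂2: piv[abd,abn,adn,afn,afu,anu,bdf,dfn,dfu] rk=9  ker:bdn
rk∂_2=9

rank∂_2=9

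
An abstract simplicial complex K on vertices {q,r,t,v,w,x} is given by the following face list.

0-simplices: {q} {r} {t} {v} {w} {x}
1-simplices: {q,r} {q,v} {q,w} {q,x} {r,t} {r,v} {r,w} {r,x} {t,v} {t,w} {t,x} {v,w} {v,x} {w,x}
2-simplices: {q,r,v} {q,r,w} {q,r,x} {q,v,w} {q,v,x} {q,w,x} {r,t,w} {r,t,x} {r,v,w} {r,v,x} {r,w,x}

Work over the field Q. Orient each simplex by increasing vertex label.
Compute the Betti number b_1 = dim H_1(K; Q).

b_1=1

n_0=6 n_1=14 n_2=11  [Q]
∂1: piv[qr,qv,qw,qx,rt] rk=5  ker:rv,rw,rx,tv,tw,tx,vw,vx,wx
∂2: piv[qrv,qrw,qrx,qvw,qvx,qwx,rtw,rtx] rk=8  ker:rvw,rvx,rwx
b_1=(14−5)−8=1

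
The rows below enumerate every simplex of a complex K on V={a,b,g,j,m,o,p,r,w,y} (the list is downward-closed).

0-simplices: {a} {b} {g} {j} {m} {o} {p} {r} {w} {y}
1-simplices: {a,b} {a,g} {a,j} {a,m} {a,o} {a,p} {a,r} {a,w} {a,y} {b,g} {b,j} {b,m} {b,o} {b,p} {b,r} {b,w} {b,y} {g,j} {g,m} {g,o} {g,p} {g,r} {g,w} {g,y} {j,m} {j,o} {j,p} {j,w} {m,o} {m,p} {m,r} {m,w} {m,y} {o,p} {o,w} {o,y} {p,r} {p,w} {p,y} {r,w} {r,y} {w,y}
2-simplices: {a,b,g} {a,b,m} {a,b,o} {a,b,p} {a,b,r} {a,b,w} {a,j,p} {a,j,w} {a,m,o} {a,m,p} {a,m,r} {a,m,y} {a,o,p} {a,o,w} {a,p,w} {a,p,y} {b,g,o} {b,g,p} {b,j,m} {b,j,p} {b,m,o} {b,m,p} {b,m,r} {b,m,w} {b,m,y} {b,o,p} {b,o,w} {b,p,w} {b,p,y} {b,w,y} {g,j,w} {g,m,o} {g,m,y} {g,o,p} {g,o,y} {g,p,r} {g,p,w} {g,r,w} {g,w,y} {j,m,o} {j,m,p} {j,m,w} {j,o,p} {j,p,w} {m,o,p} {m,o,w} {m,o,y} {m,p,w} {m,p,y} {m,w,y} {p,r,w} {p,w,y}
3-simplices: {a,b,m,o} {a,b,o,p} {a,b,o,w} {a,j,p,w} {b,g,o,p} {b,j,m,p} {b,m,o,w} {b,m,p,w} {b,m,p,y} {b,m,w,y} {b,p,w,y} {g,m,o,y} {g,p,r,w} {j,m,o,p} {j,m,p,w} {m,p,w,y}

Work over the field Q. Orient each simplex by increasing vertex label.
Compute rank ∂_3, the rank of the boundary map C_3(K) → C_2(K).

rank∂_3=15

n_0=10 n_1=42 n_2=52 n_3=16  [Q]
∂1: piv[ab,ag,aj,am,ao,ap,ar,aw,ay] rk=9  ker:bg,bj,bm,bo,bp,br,bw,by,gj,gm,go,gp,gr,gw,gy,jm,jo,jp,jw,mo,mp,mr,mw,my,op,ow,oy,pr,pw,py,rw,ry,wy
∂2: piv[abg,abm,abo,abp,abr,abw,ajp,ajw,amo,amp,amr,amy,aop,aow,apw,apy,bgo,bgp,bjm,bjp,bmw,bmy,bwy,gjw,gmo,gmy,goy,gpr,gpw,grw,jmo] rk=31  ker:bmo,bmp,bmr,bop,bow,bpw,bpy,gop,gwy,jmp,jmw,jop,jpw,mop,mow,moy,mpw,mpy,mwy,prw,pwy
∂3: piv[abmo,abop,abow,ajpw,bgop,bjmp,bmow,bmpw,bmpy,bmwy,bpwy,gmoy,gprw,jmop,jmpw] rk=15  ker:mpwy
rk∂_3=15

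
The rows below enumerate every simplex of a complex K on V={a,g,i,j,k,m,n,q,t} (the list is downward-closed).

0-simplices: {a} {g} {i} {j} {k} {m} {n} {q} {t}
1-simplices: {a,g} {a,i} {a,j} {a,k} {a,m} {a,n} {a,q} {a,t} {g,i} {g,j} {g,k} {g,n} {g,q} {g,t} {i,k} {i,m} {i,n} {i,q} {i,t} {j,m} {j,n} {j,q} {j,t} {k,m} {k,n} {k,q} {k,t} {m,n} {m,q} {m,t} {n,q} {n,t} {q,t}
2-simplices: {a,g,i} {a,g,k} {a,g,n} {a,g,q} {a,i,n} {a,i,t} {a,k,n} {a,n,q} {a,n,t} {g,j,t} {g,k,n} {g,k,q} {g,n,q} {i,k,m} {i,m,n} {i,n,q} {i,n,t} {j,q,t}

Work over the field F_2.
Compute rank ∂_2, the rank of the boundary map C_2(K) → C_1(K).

n_0=9 n_1=33 n_2=18  [Z2]
∂1: piv[ag,ai,aj,ak,am,an,aq,at] rk=8  ker:gi,gj,gk,gn,gq,gt,ik,im,in,iq,it,jm,jn,jq,jt,km,kn,kq,kt,mn,mq,mt,nq,nt,qt
∂2: piv[agi,agk,agn,agq,ain,ait,akn,anq,ant,gjt,gkq,ikm,imn,inq,jqt] rk=15  ker:gkn,gnq,int
rk∂_2=15

rank∂_2=15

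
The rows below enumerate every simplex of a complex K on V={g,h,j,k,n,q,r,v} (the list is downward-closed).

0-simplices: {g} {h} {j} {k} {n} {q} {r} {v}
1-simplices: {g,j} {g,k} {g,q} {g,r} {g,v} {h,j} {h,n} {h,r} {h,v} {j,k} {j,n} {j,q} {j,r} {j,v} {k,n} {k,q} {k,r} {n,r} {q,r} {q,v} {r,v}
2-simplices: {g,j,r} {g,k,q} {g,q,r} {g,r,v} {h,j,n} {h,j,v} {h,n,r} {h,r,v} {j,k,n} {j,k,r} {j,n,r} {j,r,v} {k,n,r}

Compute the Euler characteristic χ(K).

n_0=8 n_1=21 n_2=13
χ=+8−21+13=0

χ(K)=0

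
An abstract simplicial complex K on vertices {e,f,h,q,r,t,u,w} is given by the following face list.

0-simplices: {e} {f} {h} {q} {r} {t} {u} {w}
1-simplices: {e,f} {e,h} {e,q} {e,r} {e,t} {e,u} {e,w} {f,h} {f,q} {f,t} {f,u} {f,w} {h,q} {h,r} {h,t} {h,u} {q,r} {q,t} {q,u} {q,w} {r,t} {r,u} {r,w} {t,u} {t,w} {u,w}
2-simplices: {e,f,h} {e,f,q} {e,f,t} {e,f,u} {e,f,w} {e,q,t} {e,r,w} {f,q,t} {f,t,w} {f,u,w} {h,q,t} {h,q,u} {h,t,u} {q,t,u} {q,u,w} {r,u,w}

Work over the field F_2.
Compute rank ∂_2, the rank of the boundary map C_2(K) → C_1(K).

rank∂_2=14

n_0=8 n_1=26 n_2=16  [Z2]
∂1: piv[ef,eh,eq,er,et,eu,ew] rk=7  ker:fh,fq,ft,fu,fw,hq,hr,ht,hu,qr,qt,qu,qw,rt,ru,rw,tu,tw,uw
∂2: piv[efh,efq,eft,efu,efw,eqt,erw,ftw,fuw,hqt,hqu,htu,quw,ruw] rk=14  ker:fqt,qtu
rk∂_2=14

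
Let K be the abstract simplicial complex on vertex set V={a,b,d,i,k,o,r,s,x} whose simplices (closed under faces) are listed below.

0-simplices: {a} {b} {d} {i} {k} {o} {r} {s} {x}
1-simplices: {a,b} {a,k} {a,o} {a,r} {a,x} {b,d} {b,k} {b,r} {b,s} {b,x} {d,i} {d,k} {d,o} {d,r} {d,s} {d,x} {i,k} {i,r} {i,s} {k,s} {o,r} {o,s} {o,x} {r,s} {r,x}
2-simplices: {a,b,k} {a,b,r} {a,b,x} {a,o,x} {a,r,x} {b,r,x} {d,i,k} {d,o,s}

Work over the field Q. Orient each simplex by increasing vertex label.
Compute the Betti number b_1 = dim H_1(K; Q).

n_0=9 n_1=25 n_2=8  [Q]
∂1: piv[ab,ak,ao,ar,ax,bd,bs,di] rk=8  ker:bk,br,bx,dk,do,dr,ds,dx,ik,ir,is,ks,or,os,ox,rs,rx
∂2: piv[abk,abr,abx,aox,arx,dik,dos] rk=7  ker:brx
b_1=(25−8)−7=10

b_1=10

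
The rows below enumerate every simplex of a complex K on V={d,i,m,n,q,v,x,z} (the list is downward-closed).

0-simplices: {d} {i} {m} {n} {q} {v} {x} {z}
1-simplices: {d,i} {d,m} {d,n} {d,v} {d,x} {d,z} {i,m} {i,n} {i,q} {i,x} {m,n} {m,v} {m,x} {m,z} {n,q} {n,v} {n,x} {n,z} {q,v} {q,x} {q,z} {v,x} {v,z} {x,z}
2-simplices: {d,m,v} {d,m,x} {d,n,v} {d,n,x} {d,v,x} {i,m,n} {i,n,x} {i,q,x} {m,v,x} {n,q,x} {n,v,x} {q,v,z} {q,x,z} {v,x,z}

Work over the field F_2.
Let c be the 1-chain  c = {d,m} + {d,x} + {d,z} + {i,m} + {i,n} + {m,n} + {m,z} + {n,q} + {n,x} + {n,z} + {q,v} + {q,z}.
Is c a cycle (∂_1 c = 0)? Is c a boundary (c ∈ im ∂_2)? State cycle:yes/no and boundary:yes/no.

n_0=8 n_1=24 n_2=14  [Z2]
∂1: piv[di,dm,dn,dv,dx,dz,iq] rk=7  ker:im,in,ix,mn,mv,mx,mz,nq,nv,nx,nz,qv,qx,qz,vx,vz,xz
∂2: piv[dmv,dmx,dnv,dnx,dvx,imn,inx,iqx,nqx,qvz,qxz,vxz] rk=12  ker:mvx,nvx
∂1c = {d} + {n} + {q} + {v}

cycle:no boundary:no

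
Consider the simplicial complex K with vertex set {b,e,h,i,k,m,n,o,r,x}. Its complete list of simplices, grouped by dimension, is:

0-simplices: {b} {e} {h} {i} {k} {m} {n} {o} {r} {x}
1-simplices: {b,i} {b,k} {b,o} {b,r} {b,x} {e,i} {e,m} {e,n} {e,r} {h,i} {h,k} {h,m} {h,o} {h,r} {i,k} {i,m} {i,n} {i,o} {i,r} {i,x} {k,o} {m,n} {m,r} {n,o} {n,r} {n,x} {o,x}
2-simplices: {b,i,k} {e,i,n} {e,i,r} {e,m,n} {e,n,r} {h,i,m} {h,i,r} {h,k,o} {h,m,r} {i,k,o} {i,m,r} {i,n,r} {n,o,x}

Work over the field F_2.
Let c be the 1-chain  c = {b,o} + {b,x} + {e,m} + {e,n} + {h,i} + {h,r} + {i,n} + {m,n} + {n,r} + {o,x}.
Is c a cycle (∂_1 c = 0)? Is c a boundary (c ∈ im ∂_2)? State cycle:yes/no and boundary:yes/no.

n_0=10 n_1=27 n_2=13  [Z2]
∂1: piv[bi,bk,bo,br,bx,ei,em,en,hi] rk=9  ker:er,hk,hm,ho,hr,ik,im,in,io,ir,ix,ko,mn,mr,no,nr,nx,ox
∂2: piv[bik,ein,eir,emn,enr,him,hir,hko,hmr,iko,nox] rk=11  ker:imr,inr
∂1c = 0
c vs im∂2: residual ≠ 0 ⇒ not boundary

cycle:yes boundary:no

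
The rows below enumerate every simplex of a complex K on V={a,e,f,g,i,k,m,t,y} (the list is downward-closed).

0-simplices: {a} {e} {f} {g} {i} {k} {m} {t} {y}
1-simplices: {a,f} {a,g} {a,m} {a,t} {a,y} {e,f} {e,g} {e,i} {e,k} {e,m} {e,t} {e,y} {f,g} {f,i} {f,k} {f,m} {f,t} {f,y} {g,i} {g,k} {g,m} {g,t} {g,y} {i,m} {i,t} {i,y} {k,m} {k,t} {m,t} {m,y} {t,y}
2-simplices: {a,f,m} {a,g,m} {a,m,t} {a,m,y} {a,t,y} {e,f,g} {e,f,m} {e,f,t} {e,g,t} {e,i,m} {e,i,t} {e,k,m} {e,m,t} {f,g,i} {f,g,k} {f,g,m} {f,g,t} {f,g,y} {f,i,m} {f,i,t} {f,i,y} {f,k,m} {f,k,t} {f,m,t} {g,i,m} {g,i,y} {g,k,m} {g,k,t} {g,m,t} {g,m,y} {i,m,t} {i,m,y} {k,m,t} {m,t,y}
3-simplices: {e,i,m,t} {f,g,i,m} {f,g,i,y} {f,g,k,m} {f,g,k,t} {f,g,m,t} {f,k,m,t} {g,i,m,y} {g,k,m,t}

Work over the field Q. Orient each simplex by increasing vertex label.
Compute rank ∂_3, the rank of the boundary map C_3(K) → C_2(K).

rank∂_3=8

n_0=9 n_1=31 n_2=34 n_3=9  [Q]
∂1: piv[af,ag,am,at,ay,ef,ei,ek] rk=8  ker:eg,em,et,ey,fg,fi,fk,fm,ft,fy,gi,gk,gm,gt,gy,im,it,iy,km,kt,mt,my,ty
∂2: piv[afm,agm,amt,amy,aty,efg,efm,eft,egt,eim,eit,ekm,emt,fgi,fgk,fgm,fgy,fim,fiy,fkm,fkt,gmy] rk=22  ker:fgt,fit,fmt,gim,giy,gkm,gkt,gmt,imt,imy,kmt,mty
∂3: piv[eimt,fgim,fgiy,fgkm,fgkt,fgmt,fkmt,gimy] rk=8  ker:gkmt
rk∂_3=8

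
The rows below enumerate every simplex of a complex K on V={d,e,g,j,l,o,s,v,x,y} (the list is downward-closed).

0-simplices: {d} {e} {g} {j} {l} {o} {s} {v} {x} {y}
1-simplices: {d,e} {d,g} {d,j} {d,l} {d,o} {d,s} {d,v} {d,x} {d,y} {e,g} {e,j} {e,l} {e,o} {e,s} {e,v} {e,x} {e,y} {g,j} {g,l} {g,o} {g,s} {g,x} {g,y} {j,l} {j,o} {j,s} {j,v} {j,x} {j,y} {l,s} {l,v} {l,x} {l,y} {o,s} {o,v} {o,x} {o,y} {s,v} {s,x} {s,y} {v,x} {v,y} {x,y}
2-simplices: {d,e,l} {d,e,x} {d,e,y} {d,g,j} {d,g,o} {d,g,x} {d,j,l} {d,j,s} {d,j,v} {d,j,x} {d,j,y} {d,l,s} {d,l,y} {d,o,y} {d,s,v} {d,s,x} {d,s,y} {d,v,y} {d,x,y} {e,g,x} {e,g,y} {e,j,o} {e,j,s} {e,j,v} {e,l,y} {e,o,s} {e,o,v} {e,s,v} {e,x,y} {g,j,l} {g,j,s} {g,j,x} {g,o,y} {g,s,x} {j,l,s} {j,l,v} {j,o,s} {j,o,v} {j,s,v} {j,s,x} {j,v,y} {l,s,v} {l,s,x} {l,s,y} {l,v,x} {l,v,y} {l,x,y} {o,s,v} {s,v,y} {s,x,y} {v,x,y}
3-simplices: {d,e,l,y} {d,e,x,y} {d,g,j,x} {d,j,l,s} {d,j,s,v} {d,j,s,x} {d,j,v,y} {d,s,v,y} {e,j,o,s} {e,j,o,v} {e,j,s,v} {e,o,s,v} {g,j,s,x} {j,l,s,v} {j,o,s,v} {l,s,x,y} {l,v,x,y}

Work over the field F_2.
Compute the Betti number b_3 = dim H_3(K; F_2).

b_3=1

n_0=10 n_1=43 n_2=51 n_3=17  [Z2]
∂1: piv[de,dg,dj,dl,do,ds,dv,dx,dy] rk=9  ker:eg,ej,el,eo,es,ev,ex,ey,gj,gl,go,gs,gx,gy,jl,jo,js,jv,jx,jy,ls,lv,lx,ly,os,ov,ox,oy,sv,sx,sy,vx,vy,xy
∂2: piv[del,dex,dey,dgj,dgo,dgx,djl,djs,djv,djx,djy,dls,dly,doy,dsv,dsx,dsy,dvy,dxy,egx,egy,ejo,ejs,ejv,eos,eov,gjl,gjs,jlv,lsx,lvx] rk=31  ker:ely,esv,exy,gjx,goy,gsx,jls,jos,jov,jsv,jsx,jvy,lsv,lsy,lvy,lxy,osv,svy,sxy,vxy
∂3: piv[dely,dexy,dgjx,djls,djsv,djsx,djvy,dsvy,ejos,ejov,ejsv,eosv,gjsx,jlsv,lsxy,lvxy] rk=16  ker:josv
b_3=(17−16)−0=1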